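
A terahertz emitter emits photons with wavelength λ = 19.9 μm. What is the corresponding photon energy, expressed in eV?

0.0623 eV

(h = 6.62607015 × 10^-34 J·s, c = 2.99792458 × 10^8 m/s, 1 eV = 1.602176634 × 10^-19 J.)
In SI units: λ = 19.9 μm = 1.99 × 10^-5 m.
Since E = hc/λ for a photon, E = 9.982 × 10^-21 J.
Converting to eV: E = 0.06230 eV ≈ 0.0623 eV.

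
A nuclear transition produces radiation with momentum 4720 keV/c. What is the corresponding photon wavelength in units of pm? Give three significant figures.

(h = 6.62607015 × 10^-34 J·s, c = 2.99792458 × 10^8 m/s, 1 eV = 1.602176634 × 10^-19 J.)
First convert: p = 4720 keV/c = 2.5225 × 10^-21 kg·m/s.
For a photon λ = h/p, so λ = 2.627 × 10^-13 m.
Converting to pm: λ = 0.2627 pm ≈ 0.263 pm.

0.263 pm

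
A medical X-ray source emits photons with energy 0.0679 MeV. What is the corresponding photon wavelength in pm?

18.3 pm

First convert: E = 0.0679 MeV = 1.0879 × 10^-14 J.
Apply λ = hc/E: λ = 1.826 × 10^-11 m.
Converting to pm: λ = 18.26 pm ≈ 18.3 pm.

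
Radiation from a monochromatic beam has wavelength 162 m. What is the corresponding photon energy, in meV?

(h = 6.62607015 × 10^-34 J·s, c = 2.99792458 × 10^8 m/s, 1 eV = 1.602176634 × 10^-19 J.)
For a photon E = hc/λ, so E = 1.226 × 10^-27 J.
Converting to meV: E = 7.653 × 10^-6 meV ≈ 7.65 × 10^-6 meV.

7.65 × 10^-6 meV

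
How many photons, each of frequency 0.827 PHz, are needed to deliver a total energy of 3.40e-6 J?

Per-photon energy: E = 5.480e-19 J (from frequency = 0.827 PHz).
N = E_total / E_photon = 3.40e-6 J / 5.480e-19 J = 6.20e12.

6.20e12 photons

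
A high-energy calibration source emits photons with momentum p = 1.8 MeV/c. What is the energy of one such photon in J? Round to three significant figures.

Take c = 2.99792458 × 10^8 m/s, 1 eV = 1.602176634 × 10^-19 J.
Convert to SI: p = 1.8 MeV/c = 9.6197 × 10^-22 kg·m/s.
Apply E = pc: E = 2.884 × 10^-13 J.
So E ≈ 2.88 × 10^-13 J.

2.88 × 10^-13 J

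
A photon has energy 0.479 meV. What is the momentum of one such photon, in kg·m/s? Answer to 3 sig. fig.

2.56 × 10^-31 kg·m/s

(c = 2.99792458 × 10^8 m/s, 1 eV = 1.602176634 × 10^-19 J.)
In SI units: E = 0.479 meV = 7.6744 × 10^-23 J.
Since p = E/c for a photon, p = 2.560 × 10^-31 kg·m/s.
So p ≈ 2.56 × 10^-31 kg·m/s.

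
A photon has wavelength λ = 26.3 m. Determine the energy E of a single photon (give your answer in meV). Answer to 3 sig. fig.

For a photon E = hc/λ, so E = 7.553 × 10^-27 J.
Converting to meV: E = 4.714 × 10^-5 meV ≈ 4.71 × 10^-5 meV.

4.71 × 10^-5 meV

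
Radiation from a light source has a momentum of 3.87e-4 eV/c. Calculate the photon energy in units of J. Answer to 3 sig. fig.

Take c = 2.99792458e8 m/s, 1 eV = 1.602176634e-19 J.
In SI units: p = 3.87e-4 eV/c = 2.0682e-31 kg·m/s.
The photon relation is E = pc, giving E = 6.200e-23 J.
So E ≈ 6.20e-23 J.

6.20e-23 J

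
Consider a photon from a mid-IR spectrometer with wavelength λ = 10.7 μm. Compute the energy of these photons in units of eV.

Use h = 6.62607015 × 10^-34 J·s, c = 2.99792458 × 10^8 m/s, 1 eV = 1.602176634 × 10^-19 J.
First convert: λ = 10.7 μm = 1.07 × 10^-5 m.
Apply E = hc/λ: E = 1.856 × 10^-20 J.
Converting to eV: E = 0.1159 eV ≈ 0.116 eV.

0.116 eV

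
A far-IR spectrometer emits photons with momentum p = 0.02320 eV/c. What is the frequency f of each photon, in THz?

Convert to SI: p = 0.02320 eV/c = 1.2399e-29 kg·m/s.
For a photon f = pc/h, so f = 5.610e12 Hz.
Converting to THz: f = 5.610 THz ≈ 5.61 THz.

5.61 THz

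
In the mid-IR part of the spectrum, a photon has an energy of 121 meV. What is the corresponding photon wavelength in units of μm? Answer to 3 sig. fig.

10.2 μm

Take h = 6.62607015e-34 J·s, c = 2.99792458e8 m/s, 1 eV = 1.602176634e-19 J.
In SI units: E = 121 meV = 1.9386e-20 J.
For a photon λ = hc/E, so λ = 1.025e-5 m.
Converting to μm: λ = 10.25 μm ≈ 10.2 μm.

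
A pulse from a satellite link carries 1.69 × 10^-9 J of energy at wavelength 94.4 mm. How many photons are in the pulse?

8.03 × 10^14 photons

Per-photon energy: E = 2.104 × 10^-24 J (from wavelength = 94.4 mm).
N = E_total / E_photon = 1.69 × 10^-9 J / 2.104 × 10^-24 J = 8.03 × 10^14.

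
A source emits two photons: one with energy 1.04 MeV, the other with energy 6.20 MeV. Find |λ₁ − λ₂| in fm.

Using λ = hc/E: λ₁ = 1.192 × 10^-12 m, λ₂ = 2.000 × 10^-13 m.
|Δλ| = |1.192 × 10^-12 − 2.000 × 10^-13| = 9.92 × 10^-13 m = 992 fm.

992 fm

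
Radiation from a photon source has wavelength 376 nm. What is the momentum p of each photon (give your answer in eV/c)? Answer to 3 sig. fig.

Use h = 6.62607015 × 10^-34 J·s, c = 2.99792458 × 10^8 m/s, 1 eV = 1.602176634 × 10^-19 J.
Convert to SI: λ = 376 nm = 3.76 × 10^-7 m.
For a photon p = h/λ, so p = 1.762 × 10^-27 kg·m/s.
Converting to eV/c: p = 3.297 eV/c ≈ 3.30 eV/c.

3.30 eV/c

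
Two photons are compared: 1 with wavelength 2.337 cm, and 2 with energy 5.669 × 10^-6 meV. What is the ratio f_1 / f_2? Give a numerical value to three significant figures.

f_1 = 1.283 × 10^10 Hz (from wavelength = 2.337 cm, via f = c/λ).
f_2 = 1.371 × 10^6 Hz (from energy = 5.669 × 10^-6 meV, via f = E/h).
Ratio = 1.283 × 10^10 / 1.371 × 10^6 = 9360.

9360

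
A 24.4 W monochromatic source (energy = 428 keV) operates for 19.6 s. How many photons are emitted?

6.97e15 photons

Total energy: E_total = P·t = 24.4 × 19.6 = 478.2 J.
Per-photon energy: E = 6.857e-14 J.
N = E_total / E_photon = 6.97e15.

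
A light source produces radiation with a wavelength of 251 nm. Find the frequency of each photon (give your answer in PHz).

1.19 PHz

First convert: λ = 251 nm = 2.51 × 10^-7 m.
Apply f = c/λ: f = 1.194 × 10^15 Hz.
Converting to PHz: f = 1.194 PHz ≈ 1.19 PHz.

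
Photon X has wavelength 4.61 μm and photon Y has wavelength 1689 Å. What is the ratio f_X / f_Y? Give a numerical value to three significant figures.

f_X = 6.503e13 Hz (from wavelength = 4.61 μm, via f = c/λ).
f_Y = 1.775e15 Hz (from wavelength = 1689 Å, via f = c/λ).
Ratio = 6.503e13 / 1.775e15 = 0.0366.

0.0366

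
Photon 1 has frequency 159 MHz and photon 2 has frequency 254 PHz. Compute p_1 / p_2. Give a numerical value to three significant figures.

p_1 = 3.514e-34 kg·m/s (from frequency = 159 MHz, via p = hf/c).
p_2 = 5.614e-25 kg·m/s (from frequency = 254 PHz, via p = hf/c).
Ratio = 3.514e-34 / 5.614e-25 = 6.26e-10.

6.26e-10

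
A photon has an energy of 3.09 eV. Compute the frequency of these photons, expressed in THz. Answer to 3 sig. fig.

747 THz

Take h = 6.62607015e-34 J·s, 1 eV = 1.602176634e-19 J.
First convert: E = 3.09 eV = 4.9507e-19 J.
Since f = E/h for a photon, f = 7.472e14 Hz.
Converting to THz: f = 747.2 THz ≈ 747 THz.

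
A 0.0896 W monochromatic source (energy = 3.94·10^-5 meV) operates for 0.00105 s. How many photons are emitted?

1.49·10^22 photons

Total energy: E_total = P·t = 0.0896 × 0.00105 = 9.408·10^-5 J.
Per-photon energy: E = 6.313·10^-27 J.
N = E_total / E_photon = 1.49·10^22.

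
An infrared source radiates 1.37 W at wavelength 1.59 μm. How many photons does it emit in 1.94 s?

Total energy: E_total = P·t = 1.37 × 1.94 = 2.658 J.
Per-photon energy: E = 1.249 × 10^-19 J.
N = E_total / E_photon = 2.13 × 10^19.

2.13 × 10^19 photons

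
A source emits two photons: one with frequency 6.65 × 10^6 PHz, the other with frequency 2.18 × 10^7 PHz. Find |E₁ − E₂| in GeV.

Using E = hf: E₁ = 4.406 × 10^-12 J, E₂ = 1.444 × 10^-11 J.
|ΔE| = |4.406 × 10^-12 − 1.444 × 10^-11| = 1.00 × 10^-11 J = 0.0627 GeV.

0.0627 GeV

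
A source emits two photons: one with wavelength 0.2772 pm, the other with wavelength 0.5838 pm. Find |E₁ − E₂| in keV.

2350 keV

Using E = hc/λ: E₁ = 7.1661e-13 J, E₂ = 3.4026e-13 J.
|ΔE| = |7.1661e-13 − 3.4026e-13| = 3.76e-13 J = 2350 keV.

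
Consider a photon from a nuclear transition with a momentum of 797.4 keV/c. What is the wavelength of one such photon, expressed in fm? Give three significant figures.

1550 fm

Use h = 6.62607015e-34 J·s, c = 2.99792458e8 m/s, 1 eV = 1.602176634e-19 J.
Convert to SI: p = 797.4 keV/c = 4.2615e-22 kg·m/s.
For a photon λ = h/p, so λ = 1.555e-12 m.
Converting to fm: λ = 1555 fm ≈ 1550 fm.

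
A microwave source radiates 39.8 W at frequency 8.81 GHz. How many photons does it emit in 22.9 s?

1.56e26 photons

Total energy: E_total = P·t = 39.8 × 22.9 = 911.4 J.
Per-photon energy: E = 5.838e-24 J.
N = E_total / E_photon = 1.56e26.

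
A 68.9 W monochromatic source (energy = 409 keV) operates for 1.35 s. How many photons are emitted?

Total energy: E_total = P·t = 68.9 × 1.35 = 93.02 J.
Per-photon energy: E = 6.553 × 10^-14 J.
N = E_total / E_photon = 1.42 × 10^15.

1.42 × 10^15 photons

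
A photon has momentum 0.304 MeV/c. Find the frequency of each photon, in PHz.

7.35e4 PHz

Convert to SI: p = 0.304 MeV/c = 1.6247e-22 kg·m/s.
For a photon f = pc/h, so f = 7.351e19 Hz.
Converting to PHz: f = 73510 PHz ≈ 7.35e4 PHz.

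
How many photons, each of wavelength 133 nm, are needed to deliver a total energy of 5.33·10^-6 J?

3.57·10^12 photons

Per-photon energy: E = 1.494·10^-18 J (from wavelength = 133 nm).
N = E_total / E_photon = 5.33·10^-6 J / 1.494·10^-18 J = 3.57·10^12.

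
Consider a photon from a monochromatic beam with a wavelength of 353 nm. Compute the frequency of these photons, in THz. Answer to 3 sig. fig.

849 THz

Take c = 2.99792458 × 10^8 m/s.
In SI units: λ = 353 nm = 3.53 × 10^-7 m.
Since f = c/λ for a photon, f = 8.493 × 10^14 Hz.
Converting to THz: f = 849.3 THz ≈ 849 THz.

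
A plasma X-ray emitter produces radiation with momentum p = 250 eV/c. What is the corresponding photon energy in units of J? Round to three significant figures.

Take c = 2.99792458e8 m/s, 1 eV = 1.602176634e-19 J.
First convert: p = 250 eV/c = 1.3361e-25 kg·m/s.
For a photon E = pc, so E = 4.005e-17 J.
So E ≈ 4.01e-17 J.

4.01e-17 J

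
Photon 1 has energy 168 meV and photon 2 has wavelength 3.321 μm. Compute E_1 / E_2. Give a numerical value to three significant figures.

E_1 = 2.692e-20 J (from energy = 168 meV, via E given directly).
E_2 = 5.981e-20 J (from wavelength = 3.321 μm, via E = hc/λ).
Ratio = 2.692e-20 / 5.981e-20 = 0.450.

0.450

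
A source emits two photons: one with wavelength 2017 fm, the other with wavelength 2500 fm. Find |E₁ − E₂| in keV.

Using E = hc/λ: E₁ = 9.8485 × 10^-14 J, E₂ = 7.9458 × 10^-14 J.
|ΔE| = |9.8485 × 10^-14 − 7.9458 × 10^-14| = 1.90 × 10^-14 J = 119 keV.

119 keV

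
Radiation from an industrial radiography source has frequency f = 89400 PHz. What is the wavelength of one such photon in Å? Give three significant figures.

0.0335 Å

Use c = 2.99792458e8 m/s.
Convert to SI: f = 89400 PHz = 8.94e19 Hz.
Apply λ = c/f: λ = 3.353e-12 m.
Converting to Å: λ = 0.03353 Å ≈ 0.0335 Å.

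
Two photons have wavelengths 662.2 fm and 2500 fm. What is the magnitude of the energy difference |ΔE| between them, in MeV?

1.38 MeV

Using E = hc/λ: E₁ = 2.9998 × 10^-13 J, E₂ = 7.9458 × 10^-14 J.
|ΔE| = |2.9998 × 10^-13 − 7.9458 × 10^-14| = 2.21 × 10^-13 J = 1.38 MeV.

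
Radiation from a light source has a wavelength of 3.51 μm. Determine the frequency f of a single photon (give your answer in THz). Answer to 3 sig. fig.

85.4 THz

Use c = 2.99792458 × 10^8 m/s.
In SI units: λ = 3.51 μm = 3.51 × 10^-6 m.
The photon relation is f = c/λ, giving f = 8.541 × 10^13 Hz.
Converting to THz: f = 85.41 THz ≈ 85.4 THz.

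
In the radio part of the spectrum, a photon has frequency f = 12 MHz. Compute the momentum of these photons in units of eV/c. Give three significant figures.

4.96 × 10^-8 eV/c

Convert to SI: f = 12 MHz = 1.2 × 10^7 Hz.
Since p = hf/c for a photon, p = 2.652 × 10^-35 kg·m/s.
Converting to eV/c: p = 4.963 × 10^-8 eV/c ≈ 4.96 × 10^-8 eV/c.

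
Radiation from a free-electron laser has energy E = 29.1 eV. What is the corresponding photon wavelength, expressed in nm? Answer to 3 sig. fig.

Take h = 6.62607015e-34 J·s, c = 2.99792458e8 m/s, 1 eV = 1.602176634e-19 J.
First convert: E = 29.1 eV = 4.6623e-18 J.
The photon relation is λ = hc/E, giving λ = 4.261e-8 m.
Converting to nm: λ = 42.61 nm ≈ 42.6 nm.

42.6 nm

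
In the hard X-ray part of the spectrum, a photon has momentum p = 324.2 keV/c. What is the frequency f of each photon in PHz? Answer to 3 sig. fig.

7.84e4 PHz

Take h = 6.62607015e-34 J·s, c = 2.99792458e8 m/s, 1 eV = 1.602176634e-19 J.
In SI units: p = 324.2 keV/c = 1.7326e-22 kg·m/s.
For a photon f = pc/h, so f = 7.839e19 Hz.
Converting to PHz: f = 78390 PHz ≈ 7.84e4 PHz.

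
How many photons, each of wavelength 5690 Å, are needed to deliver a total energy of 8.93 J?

Per-photon energy: E = 3.491e-19 J (from wavelength = 5690 Å).
N = E_total / E_photon = 8.93 J / 3.491e-19 J = 2.56e19.

2.56e19 photons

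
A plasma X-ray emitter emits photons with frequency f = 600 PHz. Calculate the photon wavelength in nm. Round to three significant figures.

0.500 nm

Take c = 2.99792458e8 m/s.
In SI units: f = 600 PHz = 6.0e17 Hz.
For a photon λ = c/f, so λ = 4.997e-10 m.
Converting to nm: λ = 0.4997 nm ≈ 0.500 nm.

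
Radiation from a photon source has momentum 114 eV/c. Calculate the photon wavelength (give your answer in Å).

(h = 6.62607015 × 10^-34 J·s, c = 2.99792458 × 10^8 m/s, 1 eV = 1.602176634 × 10^-19 J.)
Convert to SI: p = 114 eV/c = 6.0925 × 10^-26 kg·m/s.
Since λ = h/p for a photon, λ = 1.088 × 10^-8 m.
Converting to Å: λ = 108.8 Å ≈ 109 Å.

109 Å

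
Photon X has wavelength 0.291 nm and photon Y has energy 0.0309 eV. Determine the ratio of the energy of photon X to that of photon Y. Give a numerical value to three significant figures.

E_X = 6.826 × 10^-16 J (from wavelength = 0.291 nm, via E = hc/λ).
E_Y = 4.951 × 10^-21 J (from energy = 0.0309 eV, via E given directly).
Ratio = 6.826 × 10^-16 / 4.951 × 10^-21 = 1.38 × 10^5.

1.38 × 10^5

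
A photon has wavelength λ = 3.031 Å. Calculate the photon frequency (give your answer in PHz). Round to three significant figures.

(c = 2.99792458 × 10^8 m/s.)
Convert to SI: λ = 3.031 Å = 3.031 × 10^-10 m.
The photon relation is f = c/λ, giving f = 9.891 × 10^17 Hz.
Converting to PHz: f = 989.1 PHz ≈ 989 PHz.

989 PHz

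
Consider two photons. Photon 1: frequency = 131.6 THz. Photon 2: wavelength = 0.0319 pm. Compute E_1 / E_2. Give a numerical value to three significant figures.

1.40e-8

E_1 = 8.720e-20 J (from frequency = 131.6 THz, via E = hf).
E_2 = 6.227e-12 J (from wavelength = 0.0319 pm, via E = hc/λ).
Ratio = 8.720e-20 / 6.227e-12 = 1.40e-8.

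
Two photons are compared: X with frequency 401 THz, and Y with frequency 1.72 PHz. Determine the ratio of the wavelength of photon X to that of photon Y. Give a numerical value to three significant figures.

λ_X = 7.476 × 10^-7 m (from frequency = 401 THz, via λ = c/f).
λ_Y = 1.743 × 10^-7 m (from frequency = 1.72 PHz, via λ = c/f).
Ratio = 7.476 × 10^-7 / 1.743 × 10^-7 = 4.29.

4.29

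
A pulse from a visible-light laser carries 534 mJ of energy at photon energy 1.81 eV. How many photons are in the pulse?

Per-photon energy: E = 2.900 × 10^-19 J (from energy = 1.81 eV).
N = E_total / E_photon = 0.534 J / 2.900 × 10^-19 J = 1.84 × 10^18.

1.84 × 10^18 photons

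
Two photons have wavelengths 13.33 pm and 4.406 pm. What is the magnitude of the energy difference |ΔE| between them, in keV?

188 keV

Using E = hc/λ: E₁ = 1.4902 × 10^-14 J, E₂ = 4.5085 × 10^-14 J.
|ΔE| = |1.4902 × 10^-14 − 4.5085 × 10^-14| = 3.02 × 10^-14 J = 188 keV.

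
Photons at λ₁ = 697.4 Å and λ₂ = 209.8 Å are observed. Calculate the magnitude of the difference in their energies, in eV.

41.3 eV

Using E = hc/λ: E₁ = 2.8484 × 10^-18 J, E₂ = 9.4683 × 10^-18 J.
|ΔE| = |2.8484 × 10^-18 − 9.4683 × 10^-18| = 6.62 × 10^-18 J = 41.3 eV.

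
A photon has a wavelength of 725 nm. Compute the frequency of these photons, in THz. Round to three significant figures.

First convert: λ = 725 nm = 7.25e-7 m.
The photon relation is f = c/λ, giving f = 4.135e14 Hz.
Converting to THz: f = 413.5 THz ≈ 414 THz.

414 THz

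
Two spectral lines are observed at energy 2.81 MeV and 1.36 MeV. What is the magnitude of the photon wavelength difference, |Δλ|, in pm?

0.470 pm

Using λ = hc/E: λ₁ = 4.412 × 10^-13 m, λ₂ = 9.116 × 10^-13 m.
|Δλ| = |4.412 × 10^-13 − 9.116 × 10^-13| = 4.70 × 10^-13 m = 0.470 pm.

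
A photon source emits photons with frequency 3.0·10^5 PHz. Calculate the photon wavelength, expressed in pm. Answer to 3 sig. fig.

0.999 pm

In SI units: f = 3.0·10^5 PHz = 3.0·10^20 Hz.
Apply λ = c/f: λ = 9.993·10^-13 m.
Converting to pm: λ = 0.9993 pm ≈ 0.999 pm.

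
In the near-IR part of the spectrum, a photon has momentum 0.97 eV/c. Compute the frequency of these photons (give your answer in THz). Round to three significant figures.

First convert: p = 0.97 eV/c = 5.1840 × 10^-28 kg·m/s.
Since f = pc/h for a photon, f = 2.345 × 10^14 Hz.
Converting to THz: f = 234.5 THz ≈ 235 THz.

235 THz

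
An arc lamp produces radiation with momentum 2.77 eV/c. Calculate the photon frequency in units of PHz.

0.670 PHz

Convert to SI: p = 2.77 eV/c = 1.4804e-27 kg·m/s.
Apply f = pc/h: f = 6.698e14 Hz.
Converting to PHz: f = 0.6698 PHz ≈ 0.670 PHz.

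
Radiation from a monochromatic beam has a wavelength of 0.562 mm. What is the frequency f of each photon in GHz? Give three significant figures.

533 GHz

Use c = 2.99792458·10^8 m/s.
Convert to SI: λ = 0.562 mm = 5.62·10^-4 m.
For a photon f = c/λ, so f = 5.334·10^11 Hz.
Converting to GHz: f = 533.4 GHz ≈ 533 GHz.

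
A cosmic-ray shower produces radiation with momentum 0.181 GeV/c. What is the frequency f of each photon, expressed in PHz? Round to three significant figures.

First convert: p = 0.181 GeV/c = 9.6732·10^-20 kg·m/s.
Apply f = pc/h: f = 4.377·10^22 Hz.
Converting to PHz: f = 4.377·10^7 PHz ≈ 4.38·10^7 PHz.

4.38·10^7 PHz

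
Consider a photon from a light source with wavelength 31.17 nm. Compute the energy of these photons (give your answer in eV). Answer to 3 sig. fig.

39.8 eV

First convert: λ = 31.17 nm = 3.117e-8 m.
For a photon E = hc/λ, so E = 6.373e-18 J.
Converting to eV: E = 39.78 eV ≈ 39.8 eV.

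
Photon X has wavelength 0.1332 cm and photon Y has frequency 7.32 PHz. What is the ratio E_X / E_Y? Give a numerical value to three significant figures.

E_X = 1.491e-22 J (from wavelength = 0.1332 cm, via E = hc/λ).
E_Y = 4.850e-18 J (from frequency = 7.32 PHz, via E = hf).
Ratio = 1.491e-22 / 4.850e-18 = 3.07e-5.

3.07e-5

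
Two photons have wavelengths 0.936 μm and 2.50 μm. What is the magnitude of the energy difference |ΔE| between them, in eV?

0.829 eV

Using E = hc/λ: E₁ = 2.122 × 10^-19 J, E₂ = 7.946 × 10^-20 J.
|ΔE| = |2.122 × 10^-19 − 7.946 × 10^-20| = 1.33 × 10^-19 J = 0.829 eV.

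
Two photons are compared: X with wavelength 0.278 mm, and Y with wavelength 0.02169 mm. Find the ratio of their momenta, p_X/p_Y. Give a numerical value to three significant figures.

p_X = 2.383e-30 kg·m/s (from wavelength = 0.278 mm, via p = h/λ).
p_Y = 3.055e-29 kg·m/s (from wavelength = 0.02169 mm, via p = h/λ).
Ratio = 2.383e-30 / 3.055e-29 = 0.0780.

0.0780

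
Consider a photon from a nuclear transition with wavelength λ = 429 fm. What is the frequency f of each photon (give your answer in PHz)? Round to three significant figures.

6.99 × 10^5 PHz

First convert: λ = 429 fm = 4.29 × 10^-13 m.
For a photon f = c/λ, so f = 6.988 × 10^20 Hz.
Converting to PHz: f = 698800 PHz ≈ 6.99 × 10^5 PHz.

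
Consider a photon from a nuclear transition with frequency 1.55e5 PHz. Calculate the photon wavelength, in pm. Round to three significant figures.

1.93 pm

First convert: f = 1.55e5 PHz = 1.55e20 Hz.
Since λ = c/f for a photon, λ = 1.934e-12 m.
Converting to pm: λ = 1.934 pm ≈ 1.93 pm.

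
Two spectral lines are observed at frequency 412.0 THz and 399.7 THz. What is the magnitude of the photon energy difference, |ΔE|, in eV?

Using E = hf: E₁ = 2.7299·10^-19 J, E₂ = 2.6484·10^-19 J.
|ΔE| = |2.7299·10^-19 − 2.6484·10^-19| = 8.15·10^-21 J = 0.0509 eV.

0.0509 eV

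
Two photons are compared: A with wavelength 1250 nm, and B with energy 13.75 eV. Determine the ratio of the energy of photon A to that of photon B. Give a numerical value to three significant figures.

E_A = 1.589·10^-19 J (from wavelength = 1250 nm, via E = hc/λ).
E_B = 2.203·10^-18 J (from energy = 13.75 eV, via E given directly).
Ratio = 1.589·10^-19 / 2.203·10^-18 = 0.0721.

0.0721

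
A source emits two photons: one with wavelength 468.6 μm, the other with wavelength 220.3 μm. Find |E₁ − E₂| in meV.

Using E = hc/λ: E₁ = 4.2391·10^-22 J, E₂ = 9.0170·10^-22 J.
|ΔE| = |4.2391·10^-22 − 9.0170·10^-22| = 4.78·10^-22 J = 2.98 meV.

2.98 meV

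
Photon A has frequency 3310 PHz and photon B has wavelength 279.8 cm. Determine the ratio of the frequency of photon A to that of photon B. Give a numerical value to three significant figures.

f_A = 3.310e18 Hz (from frequency = 3310 PHz, via f given directly).
f_B = 1.071e8 Hz (from wavelength = 279.8 cm, via f = c/λ).
Ratio = 3.310e18 / 1.071e8 = 3.09e10.

3.09e10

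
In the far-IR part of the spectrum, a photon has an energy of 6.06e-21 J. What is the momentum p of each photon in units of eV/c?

0.0378 eV/c

Apply p = E/c: p = 2.021e-29 kg·m/s.
Converting to eV/c: p = 0.03782 eV/c ≈ 0.0378 eV/c.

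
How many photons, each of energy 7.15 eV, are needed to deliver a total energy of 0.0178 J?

1.55·10^16 photons

Per-photon energy: E = 1.146·10^-18 J (from energy = 7.15 eV).
N = E_total / E_photon = 0.0178 J / 1.146·10^-18 J = 1.55·10^16.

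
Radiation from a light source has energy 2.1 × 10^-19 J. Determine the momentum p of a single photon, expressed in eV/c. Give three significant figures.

1.31 eV/c

Take c = 2.99792458 × 10^8 m/s, 1 eV = 1.602176634 × 10^-19 J.
Apply p = E/c: p = 7.005 × 10^-28 kg·m/s.
Converting to eV/c: p = 1.311 eV/c ≈ 1.31 eV/c.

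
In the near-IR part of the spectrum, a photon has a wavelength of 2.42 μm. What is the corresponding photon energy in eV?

0.512 eV

Use h = 6.62607015 × 10^-34 J·s, c = 2.99792458 × 10^8 m/s, 1 eV = 1.602176634 × 10^-19 J.
First convert: λ = 2.42 μm = 2.42 × 10^-6 m.
The photon relation is E = hc/λ, giving E = 8.208 × 10^-20 J.
Converting to eV: E = 0.5123 eV ≈ 0.512 eV.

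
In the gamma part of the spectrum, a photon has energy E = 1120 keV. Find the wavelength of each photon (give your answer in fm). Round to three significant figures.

In SI units: E = 1120 keV = 1.7944e-13 J.
For a photon λ = hc/E, so λ = 1.107e-12 m.
Converting to fm: λ = 1107 fm ≈ 1110 fm.

1110 fm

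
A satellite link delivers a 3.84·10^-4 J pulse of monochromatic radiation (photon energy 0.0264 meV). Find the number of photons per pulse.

Per-photon energy: E = 4.230·10^-24 J (from energy = 0.0264 meV).
N = E_total / E_photon = 3.84·10^-4 J / 4.230·10^-24 J = 9.08·10^19.

9.08·10^19 photons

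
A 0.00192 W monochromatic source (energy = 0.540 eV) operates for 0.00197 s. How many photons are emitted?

Total energy: E_total = P·t = 0.00192 × 0.00197 = 3.782e-6 J.
Per-photon energy: E = 8.652e-20 J.
N = E_total / E_photon = 4.37e13.

4.37e13 photons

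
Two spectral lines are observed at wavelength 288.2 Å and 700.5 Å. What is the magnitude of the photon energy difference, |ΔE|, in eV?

25.3 eV

Using E = hc/λ: E₁ = 6.8926e-18 J, E₂ = 2.8358e-18 J.
|ΔE| = |6.8926e-18 − 2.8358e-18| = 4.06e-18 J = 25.3 eV.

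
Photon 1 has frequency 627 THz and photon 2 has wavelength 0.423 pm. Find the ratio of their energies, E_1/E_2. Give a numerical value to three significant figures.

8.85·10^-7

E_1 = 4.155·10^-19 J (from frequency = 627 THz, via E = hf).
E_2 = 4.696·10^-13 J (from wavelength = 0.423 pm, via E = hc/λ).
Ratio = 4.155·10^-19 / 4.696·10^-13 = 8.85·10^-7.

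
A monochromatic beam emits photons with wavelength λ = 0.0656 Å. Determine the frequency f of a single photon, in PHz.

4.57 × 10^4 PHz

Convert to SI: λ = 0.0656 Å = 6.56 × 10^-12 m.
For a photon f = c/λ, so f = 4.570 × 10^19 Hz.
Converting to PHz: f = 45700 PHz ≈ 4.57 × 10^4 PHz.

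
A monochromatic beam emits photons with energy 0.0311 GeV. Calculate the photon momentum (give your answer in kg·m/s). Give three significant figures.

1.66 × 10^-20 kg·m/s

Take c = 2.99792458 × 10^8 m/s, 1 eV = 1.602176634 × 10^-19 J.
Convert to SI: E = 0.0311 GeV = 4.9828 × 10^-12 J.
For a photon p = E/c, so p = 1.662 × 10^-20 kg·m/s.
So p ≈ 1.66 × 10^-20 kg·m/s.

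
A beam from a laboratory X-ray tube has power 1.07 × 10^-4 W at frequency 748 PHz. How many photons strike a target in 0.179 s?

Total energy: E_total = P·t = 1.07 × 10^-4 × 0.179 = 1.915 × 10^-5 J.
Per-photon energy: E = 4.956 × 10^-16 J.
N = E_total / E_photon = 3.86 × 10^10.

3.86 × 10^10 photons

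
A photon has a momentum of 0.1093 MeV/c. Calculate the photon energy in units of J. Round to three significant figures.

(c = 2.99792458 × 10^8 m/s, 1 eV = 1.602176634 × 10^-19 J.)
First convert: p = 0.1093 MeV/c = 5.8413 × 10^-23 kg·m/s.
Apply E = pc: E = 1.751 × 10^-14 J.
So E ≈ 1.75 × 10^-14 J.

1.75 × 10^-14 J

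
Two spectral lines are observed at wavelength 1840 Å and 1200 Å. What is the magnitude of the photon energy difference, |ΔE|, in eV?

3.59 eV

Using E = hc/λ: E₁ = 1.080 × 10^-18 J, E₂ = 1.655 × 10^-18 J.
|ΔE| = |1.080 × 10^-18 − 1.655 × 10^-18| = 5.76 × 10^-19 J = 3.59 eV.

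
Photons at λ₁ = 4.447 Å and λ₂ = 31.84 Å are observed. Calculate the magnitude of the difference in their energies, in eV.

2400 eV

Using E = hc/λ: E₁ = 4.4669e-16 J, E₂ = 6.2388e-17 J.
|ΔE| = |4.4669e-16 − 6.2388e-17| = 3.84e-16 J = 2400 eV.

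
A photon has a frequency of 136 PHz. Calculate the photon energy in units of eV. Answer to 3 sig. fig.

(h = 6.62607015 × 10^-34 J·s, 1 eV = 1.602176634 × 10^-19 J.)
In SI units: f = 136 PHz = 1.36 × 10^17 Hz.
For a photon E = hf, so E = 9.011 × 10^-17 J.
Converting to eV: E = 562.5 eV ≈ 562 eV.

562 eV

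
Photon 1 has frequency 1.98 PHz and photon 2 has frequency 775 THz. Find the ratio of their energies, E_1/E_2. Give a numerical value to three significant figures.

2.55

E_1 = 1.312e-18 J (from frequency = 1.98 PHz, via E = hf).
E_2 = 5.135e-19 J (from frequency = 775 THz, via E = hf).
Ratio = 1.312e-18 / 5.135e-19 = 2.55.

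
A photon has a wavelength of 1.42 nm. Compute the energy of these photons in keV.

0.873 keV

Use h = 6.62607015 × 10^-34 J·s, c = 2.99792458 × 10^8 m/s, 1 eV = 1.602176634 × 10^-19 J.
In SI units: λ = 1.42 nm = 1.42 × 10^-9 m.
Apply E = hc/λ: E = 1.399 × 10^-16 J.
Converting to keV: E = 0.8731 keV ≈ 0.873 keV.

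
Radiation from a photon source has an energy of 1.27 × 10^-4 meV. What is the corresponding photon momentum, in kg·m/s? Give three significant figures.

In SI units: E = 1.27 × 10^-4 meV = 2.0348 × 10^-26 J.
Apply p = E/c: p = 6.787 × 10^-35 kg·m/s.
So p ≈ 6.79 × 10^-35 kg·m/s.

6.79 × 10^-35 kg·m/s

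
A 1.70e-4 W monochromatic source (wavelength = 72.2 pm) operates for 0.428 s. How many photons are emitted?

Total energy: E_total = P·t = 1.70e-4 × 0.428 = 7.276e-5 J.
Per-photon energy: E = 2.751e-15 J.
N = E_total / E_photon = 2.64e10.

2.64e10 photons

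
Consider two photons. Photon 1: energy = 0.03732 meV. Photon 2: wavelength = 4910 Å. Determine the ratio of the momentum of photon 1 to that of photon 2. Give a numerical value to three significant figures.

1.48·10^-5

p_1 = 1.994·10^-32 kg·m/s (from energy = 0.03732 meV, via p = E/c).
p_2 = 1.350·10^-27 kg·m/s (from wavelength = 4910 Å, via p = h/λ).
Ratio = 1.994·10^-32 / 1.350·10^-27 = 1.48·10^-5.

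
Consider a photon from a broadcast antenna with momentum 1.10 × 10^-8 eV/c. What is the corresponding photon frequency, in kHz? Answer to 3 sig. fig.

In SI units: p = 1.10 × 10^-8 eV/c = 5.8787 × 10^-36 kg·m/s.
For a photon f = pc/h, so f = 2.660 × 10^6 Hz.
Converting to kHz: f = 2660 kHz ≈ 2660 kHz.

2660 kHz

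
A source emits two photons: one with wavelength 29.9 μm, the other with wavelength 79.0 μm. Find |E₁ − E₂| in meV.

25.8 meV

Using E = hc/λ: E₁ = 6.644 × 10^-21 J, E₂ = 2.514 × 10^-21 J.
|ΔE| = |6.644 × 10^-21 − 2.514 × 10^-21| = 4.13 × 10^-21 J = 25.8 meV.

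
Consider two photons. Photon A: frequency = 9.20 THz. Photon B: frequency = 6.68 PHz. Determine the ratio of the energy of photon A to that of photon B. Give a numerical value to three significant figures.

E_A = 6.096 × 10^-21 J (from frequency = 9.20 THz, via E = hf).
E_B = 4.426 × 10^-18 J (from frequency = 6.68 PHz, via E = hf).
Ratio = 6.096 × 10^-21 / 4.426 × 10^-18 = 1.38 × 10^-3.

1.38 × 10^-3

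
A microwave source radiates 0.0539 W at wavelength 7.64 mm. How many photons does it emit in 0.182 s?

3.77e20 photons

Total energy: E_total = P·t = 0.0539 × 0.182 = 0.009810 J.
Per-photon energy: E = 2.600e-23 J.
N = E_total / E_photon = 3.77e20.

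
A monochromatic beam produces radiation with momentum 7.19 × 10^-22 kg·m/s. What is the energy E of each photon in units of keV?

(c = 2.99792458 × 10^8 m/s, 1 eV = 1.602176634 × 10^-19 J.)
Since E = pc for a photon, E = 2.156 × 10^-13 J.
Converting to keV: E = 1345 keV ≈ 1350 keV.

1350 keV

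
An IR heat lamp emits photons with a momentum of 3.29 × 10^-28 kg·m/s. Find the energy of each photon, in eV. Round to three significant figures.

The photon relation is E = pc, giving E = 9.863 × 10^-20 J.
Converting to eV: E = 0.6156 eV ≈ 0.616 eV.

0.616 eV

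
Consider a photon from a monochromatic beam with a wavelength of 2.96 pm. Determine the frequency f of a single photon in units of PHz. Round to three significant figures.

1.01e5 PHz

Take c = 2.99792458e8 m/s.
In SI units: λ = 2.96 pm = 2.96e-12 m.
The photon relation is f = c/λ, giving f = 1.013e20 Hz.
Converting to PHz: f = 101300 PHz ≈ 1.01e5 PHz.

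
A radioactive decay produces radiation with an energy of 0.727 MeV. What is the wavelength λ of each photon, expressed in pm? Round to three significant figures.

1.71 pm

First convert: E = 0.727 MeV = 1.1648·10^-13 J.
Apply λ = hc/E: λ = 1.705·10^-12 m.
Converting to pm: λ = 1.705 pm ≈ 1.71 pm.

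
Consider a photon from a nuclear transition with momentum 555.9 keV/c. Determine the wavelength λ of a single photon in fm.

(h = 6.62607015e-34 J·s, c = 2.99792458e8 m/s, 1 eV = 1.602176634e-19 J.)
Convert to SI: p = 555.9 keV/c = 2.9709e-22 kg·m/s.
Since λ = h/p for a photon, λ = 2.230e-12 m.
Converting to fm: λ = 2230 fm ≈ 2230 fm.

2230 fm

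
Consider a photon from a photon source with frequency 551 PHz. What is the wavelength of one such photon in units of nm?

First convert: f = 551 PHz = 5.51·10^17 Hz.
Apply λ = c/f: λ = 5.441·10^-10 m.
Converting to nm: λ = 0.5441 nm ≈ 0.544 nm.

0.544 nm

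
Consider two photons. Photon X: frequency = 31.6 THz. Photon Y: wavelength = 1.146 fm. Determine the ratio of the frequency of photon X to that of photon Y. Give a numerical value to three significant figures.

1.21 × 10^-10

f_X = 3.160 × 10^13 Hz (from frequency = 31.6 THz, via f given directly).
f_Y = 2.616 × 10^23 Hz (from wavelength = 1.146 fm, via f = c/λ).
Ratio = 3.160 × 10^13 / 2.616 × 10^23 = 1.21 × 10^-10.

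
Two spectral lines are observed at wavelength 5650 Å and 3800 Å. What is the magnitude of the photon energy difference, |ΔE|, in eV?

1.07 eV

Using E = hc/λ: E₁ = 3.516e-19 J, E₂ = 5.227e-19 J.
|ΔE| = |3.516e-19 − 5.227e-19| = 1.71e-19 J = 1.07 eV.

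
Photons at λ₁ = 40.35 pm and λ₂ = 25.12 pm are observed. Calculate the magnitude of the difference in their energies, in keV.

Using E = hc/λ: E₁ = 4.9230e-15 J, E₂ = 7.9078e-15 J.
|ΔE| = |4.9230e-15 − 7.9078e-15| = 2.98e-15 J = 18.6 keV.

18.6 keV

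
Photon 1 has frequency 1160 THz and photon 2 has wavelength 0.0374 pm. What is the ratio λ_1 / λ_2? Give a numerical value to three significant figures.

6.91·10^6

λ_1 = 2.584·10^-7 m (from frequency = 1160 THz, via λ = c/f).
λ_2 = 3.740·10^-14 m (from wavelength = 0.0374 pm, via λ given directly).
Ratio = 2.584·10^-7 / 3.740·10^-14 = 6.91·10^6.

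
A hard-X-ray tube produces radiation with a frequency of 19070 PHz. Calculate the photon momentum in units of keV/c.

Use h = 6.62607015 × 10^-34 J·s, c = 2.99792458 × 10^8 m/s, 1 eV = 1.602176634 × 10^-19 J.
In SI units: f = 19070 PHz = 1.907 × 10^19 Hz.
Since p = hf/c for a photon, p = 4.215 × 10^-23 kg·m/s.
Converting to keV/c: p = 78.87 keV/c ≈ 78.9 keV/c.

78.9 keV/c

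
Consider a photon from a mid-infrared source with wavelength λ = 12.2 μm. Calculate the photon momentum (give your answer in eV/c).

In SI units: λ = 12.2 μm = 1.22e-5 m.
Apply p = h/λ: p = 5.431e-29 kg·m/s.
Converting to eV/c: p = 0.1016 eV/c ≈ 0.102 eV/c.

0.102 eV/c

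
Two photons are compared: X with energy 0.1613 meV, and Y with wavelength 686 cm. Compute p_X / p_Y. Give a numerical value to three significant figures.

892

p_X = 8.620 × 10^-32 kg·m/s (from energy = 0.1613 meV, via p = E/c).
p_Y = 9.659 × 10^-35 kg·m/s (from wavelength = 686 cm, via p = h/λ).
Ratio = 8.620 × 10^-32 / 9.659 × 10^-35 = 892.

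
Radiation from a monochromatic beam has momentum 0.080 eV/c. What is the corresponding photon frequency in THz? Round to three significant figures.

In SI units: p = 0.080 eV/c = 4.2754 × 10^-29 kg·m/s.
Since f = pc/h for a photon, f = 1.934 × 10^13 Hz.
Converting to THz: f = 19.34 THz ≈ 19.3 THz.

19.3 THz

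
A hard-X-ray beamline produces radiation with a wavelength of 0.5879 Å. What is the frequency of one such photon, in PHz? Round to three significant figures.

Use c = 2.99792458e8 m/s.
Convert to SI: λ = 0.5879 Å = 5.879e-11 m.
For a photon f = c/λ, so f = 5.099e18 Hz.
Converting to PHz: f = 5099 PHz ≈ 5100 PHz.

5100 PHz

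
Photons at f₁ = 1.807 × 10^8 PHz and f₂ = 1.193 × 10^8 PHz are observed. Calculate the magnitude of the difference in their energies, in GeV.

0.254 GeV

Using E = hf: E₁ = 1.1973 × 10^-10 J, E₂ = 7.9049 × 10^-11 J.
|ΔE| = |1.1973 × 10^-10 − 7.9049 × 10^-11| = 4.07 × 10^-11 J = 0.254 GeV.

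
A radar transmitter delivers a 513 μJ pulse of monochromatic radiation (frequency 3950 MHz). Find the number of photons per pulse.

Per-photon energy: E = 2.617e-24 J (from frequency = 3950 MHz).
N = E_total / E_photon = 5.13e-4 J / 2.617e-24 J = 1.96e20.

1.96e20 photons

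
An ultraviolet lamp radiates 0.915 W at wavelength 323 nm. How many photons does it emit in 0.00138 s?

Total energy: E_total = P·t = 0.915 × 0.00138 = 0.001263 J.
Per-photon energy: E = 6.150e-19 J.
N = E_total / E_photon = 2.05e15.

2.05e15 photons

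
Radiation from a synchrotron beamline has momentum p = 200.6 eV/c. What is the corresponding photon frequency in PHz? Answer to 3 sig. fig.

Use h = 6.62607015e-34 J·s, c = 2.99792458e8 m/s, 1 eV = 1.602176634e-19 J.
Convert to SI: p = 200.6 eV/c = 1.0721e-25 kg·m/s.
Apply f = pc/h: f = 4.850e16 Hz.
Converting to PHz: f = 48.50 PHz ≈ 48.5 PHz.

48.5 PHz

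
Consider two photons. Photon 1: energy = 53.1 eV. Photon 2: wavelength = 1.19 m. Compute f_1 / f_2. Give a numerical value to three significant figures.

5.10e7

f_1 = 1.284e16 Hz (from energy = 53.1 eV, via f = E/h).
f_2 = 2.519e8 Hz (from wavelength = 1.19 m, via f = c/λ).
Ratio = 1.284e16 / 2.519e8 = 5.10e7.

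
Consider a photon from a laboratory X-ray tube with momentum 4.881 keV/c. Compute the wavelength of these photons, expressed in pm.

Use h = 6.62607015 × 10^-34 J·s, c = 2.99792458 × 10^8 m/s, 1 eV = 1.602176634 × 10^-19 J.
In SI units: p = 4.881 keV/c = 2.6085 × 10^-24 kg·m/s.
Apply λ = h/p: λ = 2.540 × 10^-10 m.
Converting to pm: λ = 254.0 pm ≈ 254 pm.

254 pm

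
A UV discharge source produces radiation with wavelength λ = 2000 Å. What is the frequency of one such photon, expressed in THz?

1500 THz

(c = 2.99792458e8 m/s.)
In SI units: λ = 2000 Å = 2.00e-7 m.
For a photon f = c/λ, so f = 1.499e15 Hz.
Converting to THz: f = 1499 THz ≈ 1500 THz.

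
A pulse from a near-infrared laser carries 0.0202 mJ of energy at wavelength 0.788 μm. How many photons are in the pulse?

Per-photon energy: E = 2.521e-19 J (from wavelength = 0.788 μm).
N = E_total / E_photon = 2.02e-5 J / 2.521e-19 J = 8.01e13.

8.01e13 photons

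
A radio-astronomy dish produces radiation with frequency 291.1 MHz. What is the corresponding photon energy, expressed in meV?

1.20 × 10^-3 meV

(h = 6.62607015 × 10^-34 J·s, 1 eV = 1.602176634 × 10^-19 J.)
Convert to SI: f = 291.1 MHz = 2.911 × 10^8 Hz.
Since E = hf for a photon, E = 1.929 × 10^-25 J.
Converting to meV: E = 0.001204 meV ≈ 1.20 × 10^-3 meV.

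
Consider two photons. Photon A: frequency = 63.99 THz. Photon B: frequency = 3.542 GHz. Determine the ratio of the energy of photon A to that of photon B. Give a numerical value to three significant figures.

E_A = 4.240e-20 J (from frequency = 63.99 THz, via E = hf).
E_B = 2.347e-24 J (from frequency = 3.542 GHz, via E = hf).
Ratio = 4.240e-20 / 2.347e-24 = 1.81e4.

1.81e4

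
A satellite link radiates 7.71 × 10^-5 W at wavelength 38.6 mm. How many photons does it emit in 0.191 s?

2.86 × 10^18 photons

Total energy: E_total = P·t = 7.71 × 10^-5 × 0.191 = 1.473 × 10^-5 J.
Per-photon energy: E = 5.146 × 10^-24 J.
N = E_total / E_photon = 2.86 × 10^18.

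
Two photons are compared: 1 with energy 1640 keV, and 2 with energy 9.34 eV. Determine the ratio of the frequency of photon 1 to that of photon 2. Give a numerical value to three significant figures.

1.76 × 10^5

f_1 = 3.966 × 10^20 Hz (from energy = 1640 keV, via f = E/h).
f_2 = 2.258 × 10^15 Hz (from energy = 9.34 eV, via f = E/h).
Ratio = 3.966 × 10^20 / 2.258 × 10^15 = 1.76 × 10^5.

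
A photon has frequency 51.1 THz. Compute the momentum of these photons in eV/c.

0.211 eV/c

Use h = 6.62607015 × 10^-34 J·s, c = 2.99792458 × 10^8 m/s, 1 eV = 1.602176634 × 10^-19 J.
In SI units: f = 51.1 THz = 5.11 × 10^13 Hz.
Apply p = hf/c: p = 1.129 × 10^-28 kg·m/s.
Converting to eV/c: p = 0.2113 eV/c ≈ 0.211 eV/c.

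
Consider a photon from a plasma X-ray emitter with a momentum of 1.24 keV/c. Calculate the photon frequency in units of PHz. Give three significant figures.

Use h = 6.62607015 × 10^-34 J·s, c = 2.99792458 × 10^8 m/s, 1 eV = 1.602176634 × 10^-19 J.
Convert to SI: p = 1.24 keV/c = 6.6269 × 10^-25 kg·m/s.
The photon relation is f = pc/h, giving f = 2.998 × 10^17 Hz.
Converting to PHz: f = 299.8 PHz ≈ 300 PHz.

300 PHz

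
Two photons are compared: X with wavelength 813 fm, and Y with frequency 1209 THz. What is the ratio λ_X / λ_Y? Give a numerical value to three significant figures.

3.28 × 10^-6

λ_X = 8.130 × 10^-13 m (from wavelength = 813 fm, via λ given directly).
λ_Y = 2.480 × 10^-7 m (from frequency = 1209 THz, via λ = c/f).
Ratio = 8.130 × 10^-13 / 2.480 × 10^-7 = 3.28 × 10^-6.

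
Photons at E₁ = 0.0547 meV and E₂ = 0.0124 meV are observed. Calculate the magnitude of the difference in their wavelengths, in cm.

7.73 cm

Using λ = hc/E: λ₁ = 0.02267 m, λ₂ = 0.09999 m.
|Δλ| = |0.02267 − 0.09999| = 0.0773 m = 7.73 cm.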